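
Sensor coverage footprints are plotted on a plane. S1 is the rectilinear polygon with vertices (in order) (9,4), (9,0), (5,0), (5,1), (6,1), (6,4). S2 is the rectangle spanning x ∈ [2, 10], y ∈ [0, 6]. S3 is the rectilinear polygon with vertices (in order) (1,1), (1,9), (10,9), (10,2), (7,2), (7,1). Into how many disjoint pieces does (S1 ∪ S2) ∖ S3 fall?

(S1 ∪ S2) ∖ S3 is a single connected region.

1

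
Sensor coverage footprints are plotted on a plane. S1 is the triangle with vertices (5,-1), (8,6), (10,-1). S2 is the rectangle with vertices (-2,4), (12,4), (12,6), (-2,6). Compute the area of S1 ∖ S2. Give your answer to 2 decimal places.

|S1| = 17.5, |S1∩S2| = 1.4286.
|S1 ∖ S2| = |S1| − |S1∩S2| = 17.5 − 1.4286 = 16.07.

16.07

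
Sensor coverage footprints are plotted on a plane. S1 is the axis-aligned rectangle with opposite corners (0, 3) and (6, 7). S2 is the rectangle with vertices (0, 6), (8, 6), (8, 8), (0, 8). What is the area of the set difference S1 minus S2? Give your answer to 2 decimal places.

18.00

|S1∩S2|: x∈[0,6], y∈[6,7] → 6·1 = 6.
|S1| = 24.
|S1 ∖ S2| = |S1| − |S1∩S2| = 24 − 6 = 18.00.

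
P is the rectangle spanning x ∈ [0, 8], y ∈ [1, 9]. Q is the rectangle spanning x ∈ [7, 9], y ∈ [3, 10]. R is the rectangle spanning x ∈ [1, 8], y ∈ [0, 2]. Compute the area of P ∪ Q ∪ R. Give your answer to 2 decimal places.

By inclusion–exclusion:
Individual areas: |P| = 64, |Q| = 14, |R| = 14.
|P∩Q|: x∈[7,8], y∈[3,9] → 1·6 = 6.
|P∩R|: x∈[1,8], y∈[1,2] → 7·1 = 7.
|Q∩R| = 0 (no overlap).
|P∩Q∩R| = 0.
|P ∪ Q ∪ R| = 92 − 13 + 0 = 79.00.

79.00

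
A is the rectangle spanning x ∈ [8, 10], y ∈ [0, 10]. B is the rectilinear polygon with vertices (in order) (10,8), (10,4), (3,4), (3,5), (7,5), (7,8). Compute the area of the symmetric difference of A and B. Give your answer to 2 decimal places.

20.00

|A| = 20, |B| = 16, |A∩B| = 8.
|A △ B| = |A| + |B| − 2·|A∩B| = 20 + 16 − 16 = 20.00.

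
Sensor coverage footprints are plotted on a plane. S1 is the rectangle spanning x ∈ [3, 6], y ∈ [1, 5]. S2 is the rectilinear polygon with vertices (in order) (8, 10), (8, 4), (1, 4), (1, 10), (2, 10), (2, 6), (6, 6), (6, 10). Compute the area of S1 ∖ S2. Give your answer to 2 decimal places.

9.00

|S1| = 12, |S1∩S2| = 3.
|S1 ∖ S2| = |S1| − |S1∩S2| = 12 − 3 = 9.00.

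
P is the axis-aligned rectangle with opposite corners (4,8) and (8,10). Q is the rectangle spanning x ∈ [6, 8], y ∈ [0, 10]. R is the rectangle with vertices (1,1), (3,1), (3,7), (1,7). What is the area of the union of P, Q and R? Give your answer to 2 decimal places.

36.00

By inclusion–exclusion:
Individual areas: |P| = 8, |Q| = 20, |R| = 12.
|P∩Q|: x∈[6,8], y∈[8,10] → 2·2 = 4.
|P∩R| = 0 (no overlap).
|Q∩R| = 0 (no overlap).
|P∩Q∩R| = 0.
|P ∪ Q ∪ R| = 40 − 4 + 0 = 36.00.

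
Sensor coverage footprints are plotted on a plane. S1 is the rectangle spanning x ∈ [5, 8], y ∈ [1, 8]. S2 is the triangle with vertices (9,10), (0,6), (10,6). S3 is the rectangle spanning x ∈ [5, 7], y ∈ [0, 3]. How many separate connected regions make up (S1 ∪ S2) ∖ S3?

1

(S1 ∪ S2) ∖ S3 is a single connected region.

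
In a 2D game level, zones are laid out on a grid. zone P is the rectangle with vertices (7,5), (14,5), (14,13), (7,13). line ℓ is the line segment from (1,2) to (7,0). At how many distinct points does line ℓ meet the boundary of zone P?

The segment lies entirely outside zone P and never meets its boundary.

0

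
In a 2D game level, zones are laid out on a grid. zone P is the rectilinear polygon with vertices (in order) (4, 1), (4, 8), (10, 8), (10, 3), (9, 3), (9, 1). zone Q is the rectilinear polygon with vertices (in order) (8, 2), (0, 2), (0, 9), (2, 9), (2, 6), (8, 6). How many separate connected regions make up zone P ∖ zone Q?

zone P ∖ zone Q is a single connected region.

1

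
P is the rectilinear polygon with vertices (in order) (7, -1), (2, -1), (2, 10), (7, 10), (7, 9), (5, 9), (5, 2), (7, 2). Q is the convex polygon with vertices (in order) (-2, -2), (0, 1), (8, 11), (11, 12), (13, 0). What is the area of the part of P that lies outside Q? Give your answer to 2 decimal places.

|P| = 41, |P∩Q| = 25.2.
|P ∖ Q| = |P| − |P∩Q| = 41 − 25.2 = 15.80.

15.80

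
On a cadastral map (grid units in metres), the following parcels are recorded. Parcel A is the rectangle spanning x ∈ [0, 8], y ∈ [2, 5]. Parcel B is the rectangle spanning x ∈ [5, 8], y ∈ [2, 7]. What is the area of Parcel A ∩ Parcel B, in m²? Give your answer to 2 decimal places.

|Parcel A∩Parcel B|: x∈[5,8], y∈[2,5] → 3·3 = 9.

9.00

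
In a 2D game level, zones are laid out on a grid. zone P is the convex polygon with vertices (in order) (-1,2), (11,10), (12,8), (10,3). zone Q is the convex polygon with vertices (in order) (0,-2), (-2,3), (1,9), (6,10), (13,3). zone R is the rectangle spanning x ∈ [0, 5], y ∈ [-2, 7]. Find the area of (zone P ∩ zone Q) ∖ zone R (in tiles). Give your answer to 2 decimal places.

|zone P ∩ zone Q| = 32.7857.
|(zone P ∩ zone Q) ∩ zone R| = 10.0758.
|(zone P ∩ zone Q) ∖ zone R| = 32.7857 − 10.0758 = 22.71.

22.71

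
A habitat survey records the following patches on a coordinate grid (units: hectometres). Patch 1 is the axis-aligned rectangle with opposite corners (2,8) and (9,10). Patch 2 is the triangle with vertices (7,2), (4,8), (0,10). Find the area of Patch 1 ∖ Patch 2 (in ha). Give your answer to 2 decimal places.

|Patch 1| = 14, |Patch 1∩Patch 2| = 1.
|Patch 1 ∖ Patch 2| = |Patch 1| − |Patch 1∩Patch 2| = 14 − 1 = 13.00.

13.00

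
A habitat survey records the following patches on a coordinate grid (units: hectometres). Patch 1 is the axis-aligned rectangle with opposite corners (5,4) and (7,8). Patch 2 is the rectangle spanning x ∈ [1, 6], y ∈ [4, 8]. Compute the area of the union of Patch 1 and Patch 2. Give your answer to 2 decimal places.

By inclusion–exclusion:
Individual areas: |Patch 1| = 8, |Patch 2| = 20.
|Patch 1∩Patch 2|: x∈[5,6], y∈[4,8] → 1·4 = 4.
|Patch 1 ∪ Patch 2| = 28 − 4 = 24.00.

24.00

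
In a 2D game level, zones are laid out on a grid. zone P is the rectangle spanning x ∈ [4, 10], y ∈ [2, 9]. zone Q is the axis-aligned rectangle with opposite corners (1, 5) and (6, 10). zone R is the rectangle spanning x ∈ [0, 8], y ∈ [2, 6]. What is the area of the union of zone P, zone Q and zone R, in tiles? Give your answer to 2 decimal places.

By inclusion–exclusion:
Individual areas: |zone P| = 42, |zone Q| = 25, |zone R| = 32.
|zone P∩zone Q|: x∈[4,6], y∈[5,9] → 2·4 = 8.
|zone P∩zone R|: x∈[4,8], y∈[2,6] → 4·4 = 16.
|zone Q∩zone R|: x∈[1,6], y∈[5,6] → 5·1 = 5.
|zone P∩zone Q∩zone R| = 2.
|zone P ∪ zone Q ∪ zone R| = 99 − 29 + 2 = 72.00.

72.00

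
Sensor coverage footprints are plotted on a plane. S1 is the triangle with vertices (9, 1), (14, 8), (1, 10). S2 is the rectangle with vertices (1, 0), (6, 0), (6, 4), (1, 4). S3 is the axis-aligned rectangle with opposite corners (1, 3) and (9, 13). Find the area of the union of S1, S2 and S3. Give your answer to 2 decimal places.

By inclusion–exclusion:
Individual areas: |S1| = 50.5, |S2| = 20, |S3| = 80.
|S1∩S2| = 0.
|S1∩S3| = 29.2991.
|S2∩S3|: x∈[1,6], y∈[3,4] → 5·1 = 5.
|S1∩S2∩S3| = 0.
|S1 ∪ S2 ∪ S3| = 150.5 − 34.2991 + 0 = 116.20.

116.20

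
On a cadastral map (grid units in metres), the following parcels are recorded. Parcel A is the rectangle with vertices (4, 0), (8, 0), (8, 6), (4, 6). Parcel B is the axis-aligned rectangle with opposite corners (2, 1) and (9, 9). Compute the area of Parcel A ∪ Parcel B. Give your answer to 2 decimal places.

60.00

By inclusion–exclusion:
Individual areas: |Parcel A| = 24, |Parcel B| = 56.
|Parcel A∩Parcel B|: x∈[4,8], y∈[1,6] → 4·5 = 20.
|Parcel A ∪ Parcel B| = 80 − 20 = 60.00.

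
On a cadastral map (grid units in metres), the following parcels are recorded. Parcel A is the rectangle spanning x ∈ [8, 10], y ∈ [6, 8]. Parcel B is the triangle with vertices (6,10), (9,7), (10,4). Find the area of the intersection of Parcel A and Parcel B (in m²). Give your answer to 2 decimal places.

The intersection is the polygon with vertices (8,8), (9,7), (9.333,6), (8.667,6), (8,7).
By the shoelace formula its area is 1.33.

1.33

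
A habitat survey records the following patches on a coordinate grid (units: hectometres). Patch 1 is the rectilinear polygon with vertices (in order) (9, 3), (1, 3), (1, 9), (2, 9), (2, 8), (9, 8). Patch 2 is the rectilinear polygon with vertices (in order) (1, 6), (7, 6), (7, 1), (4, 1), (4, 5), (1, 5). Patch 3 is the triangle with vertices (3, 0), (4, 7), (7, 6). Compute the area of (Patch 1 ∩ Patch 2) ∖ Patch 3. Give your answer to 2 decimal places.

5.79

|Patch 1 ∩ Patch 2| = 12.
|(Patch 1 ∩ Patch 2) ∩ Patch 3| = 6.2143.
|(Patch 1 ∩ Patch 2) ∖ Patch 3| = 12 − 6.2143 = 5.79.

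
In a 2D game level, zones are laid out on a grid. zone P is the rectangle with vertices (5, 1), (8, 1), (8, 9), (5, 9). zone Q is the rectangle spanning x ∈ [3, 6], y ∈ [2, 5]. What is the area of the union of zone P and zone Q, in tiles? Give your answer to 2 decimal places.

30.00

By inclusion–exclusion:
Individual areas: |zone P| = 24, |zone Q| = 9.
|zone P∩zone Q|: x∈[5,6], y∈[2,5] → 1·3 = 3.
|zone P ∪ zone Q| = 33 − 3 = 30.00.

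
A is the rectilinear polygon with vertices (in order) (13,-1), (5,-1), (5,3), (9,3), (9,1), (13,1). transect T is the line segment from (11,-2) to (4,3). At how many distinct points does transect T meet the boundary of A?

The segment meets the boundary at (5,2.286), (9.6,-1).

2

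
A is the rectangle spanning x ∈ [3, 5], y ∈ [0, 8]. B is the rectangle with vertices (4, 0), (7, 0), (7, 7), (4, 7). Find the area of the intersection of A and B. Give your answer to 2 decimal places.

7.00

|A∩B|: x∈[4,5], y∈[0,7] → 1·7 = 7.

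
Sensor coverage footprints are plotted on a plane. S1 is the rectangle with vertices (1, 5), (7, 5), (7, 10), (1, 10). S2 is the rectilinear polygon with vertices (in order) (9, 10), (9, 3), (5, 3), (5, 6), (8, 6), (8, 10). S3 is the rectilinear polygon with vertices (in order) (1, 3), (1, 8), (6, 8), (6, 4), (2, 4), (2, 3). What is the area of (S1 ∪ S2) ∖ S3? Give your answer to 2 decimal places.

|S1 ∪ S2| = 44.
|(S1 ∪ S2) ∩ S3| = 16.
|(S1 ∪ S2) ∖ S3| = 44 − 16 = 28.00.

28.00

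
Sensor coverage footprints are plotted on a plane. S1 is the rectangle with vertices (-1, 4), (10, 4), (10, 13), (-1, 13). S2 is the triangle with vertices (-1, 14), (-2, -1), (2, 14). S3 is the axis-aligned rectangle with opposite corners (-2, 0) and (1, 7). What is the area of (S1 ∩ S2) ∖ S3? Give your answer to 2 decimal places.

|S1 ∩ S2| = 13.8.
|(S1 ∩ S2) ∩ S3| = 2.2.
|(S1 ∩ S2) ∖ S3| = 13.8 − 2.2 = 11.60.

11.60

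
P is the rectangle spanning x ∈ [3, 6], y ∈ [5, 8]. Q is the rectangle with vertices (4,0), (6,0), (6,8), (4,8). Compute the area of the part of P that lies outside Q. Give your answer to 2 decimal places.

|P∩Q|: x∈[4,6], y∈[5,8] → 2·3 = 6.
|P| = 9.
|P ∖ Q| = |P| − |P∩Q| = 9 − 6 = 3.00.

3.00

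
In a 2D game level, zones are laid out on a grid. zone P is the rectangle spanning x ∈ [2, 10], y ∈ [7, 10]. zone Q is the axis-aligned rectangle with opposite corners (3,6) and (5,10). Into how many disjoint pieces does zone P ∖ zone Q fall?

zone P ∖ zone Q splits into 2 disjoint pieces (area 15, area 3).

2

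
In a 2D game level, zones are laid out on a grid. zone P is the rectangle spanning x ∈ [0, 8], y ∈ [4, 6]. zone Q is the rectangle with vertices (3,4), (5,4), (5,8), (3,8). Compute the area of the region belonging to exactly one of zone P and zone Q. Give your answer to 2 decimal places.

16.00

|zone P∩zone Q|: x∈[3,5], y∈[4,6] → 2·2 = 4.
|zone P △ zone Q| = |zone P| + |zone Q| − 2·|zone P∩zone Q| = 16 + 8 − 8 = 16.00.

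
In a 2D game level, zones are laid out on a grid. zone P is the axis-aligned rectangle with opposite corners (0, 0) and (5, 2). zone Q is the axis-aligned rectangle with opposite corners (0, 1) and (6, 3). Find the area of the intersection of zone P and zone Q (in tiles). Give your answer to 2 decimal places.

|zone P∩zone Q|: x∈[0,5], y∈[1,2] → 5·1 = 5.

5.00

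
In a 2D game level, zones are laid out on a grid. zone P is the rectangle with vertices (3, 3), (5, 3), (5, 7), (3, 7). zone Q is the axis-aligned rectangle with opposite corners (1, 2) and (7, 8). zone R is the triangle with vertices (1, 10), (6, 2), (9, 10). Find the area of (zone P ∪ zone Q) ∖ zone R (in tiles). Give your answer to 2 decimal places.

|zone P ∪ zone Q| = 36.
|(zone P ∪ zone Q) ∩ zone R| = 15.9167.
|(zone P ∪ zone Q) ∖ zone R| = 36 − 15.9167 = 20.08.

20.08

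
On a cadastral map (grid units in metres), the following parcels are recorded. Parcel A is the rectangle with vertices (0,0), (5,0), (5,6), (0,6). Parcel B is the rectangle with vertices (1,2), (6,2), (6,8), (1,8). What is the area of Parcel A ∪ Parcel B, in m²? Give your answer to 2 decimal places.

44.00

By inclusion–exclusion:
Individual areas: |Parcel A| = 30, |Parcel B| = 30.
|Parcel A∩Parcel B|: x∈[1,5], y∈[2,6] → 4·4 = 16.
|Parcel A ∪ Parcel B| = 60 − 16 = 44.00.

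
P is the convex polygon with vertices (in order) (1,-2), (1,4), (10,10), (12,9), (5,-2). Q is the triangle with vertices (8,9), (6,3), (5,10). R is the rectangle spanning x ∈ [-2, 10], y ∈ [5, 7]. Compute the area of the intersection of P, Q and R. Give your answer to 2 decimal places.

2.86

The intersection is the polygon with vertices (6.667,5), (5.714,5), (5.435,6.957), (5.5,7), (7.333,7).
By the shoelace formula its area is 2.86.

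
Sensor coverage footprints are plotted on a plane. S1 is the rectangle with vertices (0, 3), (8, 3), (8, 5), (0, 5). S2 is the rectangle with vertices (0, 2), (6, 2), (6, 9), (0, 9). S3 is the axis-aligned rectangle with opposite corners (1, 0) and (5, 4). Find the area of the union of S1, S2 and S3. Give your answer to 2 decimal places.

By inclusion–exclusion:
Individual areas: |S1| = 16, |S2| = 42, |S3| = 16.
|S1∩S2|: x∈[0,6], y∈[3,5] → 6·2 = 12.
|S1∩S3|: x∈[1,5], y∈[3,4] → 4·1 = 4.
|S2∩S3|: x∈[1,5], y∈[2,4] → 4·2 = 8.
|S1∩S2∩S3| = 4.
|S1 ∪ S2 ∪ S3| = 74 − 24 + 4 = 54.00.

54.00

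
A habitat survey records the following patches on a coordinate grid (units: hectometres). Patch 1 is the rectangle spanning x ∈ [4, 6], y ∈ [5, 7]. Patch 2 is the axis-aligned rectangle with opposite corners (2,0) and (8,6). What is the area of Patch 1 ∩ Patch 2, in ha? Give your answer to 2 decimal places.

|Patch 1∩Patch 2|: x∈[4,6], y∈[5,6] → 2·1 = 2.

2.00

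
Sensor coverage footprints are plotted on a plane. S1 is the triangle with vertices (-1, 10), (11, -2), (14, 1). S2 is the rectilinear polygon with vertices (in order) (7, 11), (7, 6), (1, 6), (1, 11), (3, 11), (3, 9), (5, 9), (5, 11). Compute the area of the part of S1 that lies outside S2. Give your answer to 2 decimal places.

|S1| = 36, |S1∩S2| = 4.5333.
|S1 ∖ S2| = |S1| − |S1∩S2| = 36 − 4.5333 = 31.47.

31.47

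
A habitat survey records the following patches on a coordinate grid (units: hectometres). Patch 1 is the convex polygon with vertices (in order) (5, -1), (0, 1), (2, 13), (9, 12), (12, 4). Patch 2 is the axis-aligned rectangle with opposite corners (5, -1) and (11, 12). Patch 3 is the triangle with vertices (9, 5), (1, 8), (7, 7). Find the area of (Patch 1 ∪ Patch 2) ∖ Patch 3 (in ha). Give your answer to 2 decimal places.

|Patch 1 ∪ Patch 2| = 133.1905.
|(Patch 1 ∪ Patch 2) ∩ Patch 3| = 4.9974.
|(Patch 1 ∪ Patch 2) ∖ Patch 3| = 133.1905 − 4.9974 = 128.19.

128.19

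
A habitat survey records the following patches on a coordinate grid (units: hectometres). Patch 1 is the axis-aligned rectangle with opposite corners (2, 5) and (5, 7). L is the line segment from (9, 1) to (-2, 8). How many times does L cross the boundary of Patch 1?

The segment meets the boundary at (2,5.455), (2.714,5).

2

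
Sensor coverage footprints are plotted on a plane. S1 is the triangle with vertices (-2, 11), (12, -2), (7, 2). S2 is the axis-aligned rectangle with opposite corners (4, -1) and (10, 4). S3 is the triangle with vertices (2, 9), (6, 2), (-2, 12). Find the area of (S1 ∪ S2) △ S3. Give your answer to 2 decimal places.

|S1 ∪ S2| = 32.1418.
|(S1 ∪ S2) ∩ S3| = 1.462.
|(S1 ∪ S2) △ S3| = 32.1418 + 8 − 2.9239 = 37.22.

37.22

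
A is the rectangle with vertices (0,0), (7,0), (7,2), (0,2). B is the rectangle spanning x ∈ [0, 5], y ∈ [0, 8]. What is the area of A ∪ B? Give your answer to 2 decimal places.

44.00

By inclusion–exclusion:
Individual areas: |A| = 14, |B| = 40.
|A∩B|: x∈[0,5], y∈[0,2] → 5·2 = 10.
|A ∪ B| = 54 − 10 = 44.00.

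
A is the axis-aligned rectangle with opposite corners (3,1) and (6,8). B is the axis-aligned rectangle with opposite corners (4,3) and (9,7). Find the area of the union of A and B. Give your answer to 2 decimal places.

By inclusion–exclusion:
Individual areas: |A| = 21, |B| = 20.
|A∩B|: x∈[4,6], y∈[3,7] → 2·4 = 8.
|A ∪ B| = 41 − 8 = 33.00.

33.00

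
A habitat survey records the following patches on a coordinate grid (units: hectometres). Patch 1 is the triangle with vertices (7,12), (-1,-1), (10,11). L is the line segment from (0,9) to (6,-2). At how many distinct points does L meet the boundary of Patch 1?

2

The segment meets the boundary at (3.047,3.415), (2.422,4.56).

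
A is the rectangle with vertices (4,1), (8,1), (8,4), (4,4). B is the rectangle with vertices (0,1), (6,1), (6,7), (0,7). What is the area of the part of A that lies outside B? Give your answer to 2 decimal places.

|A∩B|: x∈[4,6], y∈[1,4] → 2·3 = 6.
|A| = 12.
|A ∖ B| = |A| − |A∩B| = 12 − 6 = 6.00.

6.00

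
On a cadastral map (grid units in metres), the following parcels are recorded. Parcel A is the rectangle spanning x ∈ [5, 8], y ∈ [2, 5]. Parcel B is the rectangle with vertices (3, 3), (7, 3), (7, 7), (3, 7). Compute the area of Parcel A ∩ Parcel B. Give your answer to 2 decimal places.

|Parcel A∩Parcel B|: x∈[5,7], y∈[3,5] → 2·2 = 4.

4.00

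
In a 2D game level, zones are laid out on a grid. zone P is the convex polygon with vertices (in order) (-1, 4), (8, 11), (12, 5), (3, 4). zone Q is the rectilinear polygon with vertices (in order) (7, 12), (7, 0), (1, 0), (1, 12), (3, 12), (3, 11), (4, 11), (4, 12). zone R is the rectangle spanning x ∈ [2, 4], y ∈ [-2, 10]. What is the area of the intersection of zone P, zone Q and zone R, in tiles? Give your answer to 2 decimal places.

6.17

The intersection is the polygon with vertices (3,4), (2,4), (2,6.333), (4,7.889), (4,4.111).
By the shoelace formula its area is 6.17.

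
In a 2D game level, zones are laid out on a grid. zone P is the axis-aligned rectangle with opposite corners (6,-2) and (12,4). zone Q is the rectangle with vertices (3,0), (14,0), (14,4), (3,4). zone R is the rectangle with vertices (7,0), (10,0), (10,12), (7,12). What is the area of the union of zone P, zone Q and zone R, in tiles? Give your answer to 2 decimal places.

80.00

By inclusion–exclusion:
Individual areas: |zone P| = 36, |zone Q| = 44, |zone R| = 36.
|zone P∩zone Q|: x∈[6,12], y∈[0,4] → 6·4 = 24.
|zone P∩zone R|: x∈[7,10], y∈[0,4] → 3·4 = 12.
|zone Q∩zone R|: x∈[7,10], y∈[0,4] → 3·4 = 12.
|zone P∩zone Q∩zone R| = 12.
|zone P ∪ zone Q ∪ zone R| = 116 − 48 + 12 = 80.00.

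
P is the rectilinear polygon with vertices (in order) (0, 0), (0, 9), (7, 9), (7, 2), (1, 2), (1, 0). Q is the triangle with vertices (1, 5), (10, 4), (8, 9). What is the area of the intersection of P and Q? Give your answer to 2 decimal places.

The intersection is the polygon with vertices (7,4.333), (1,5), (7,8.429).
By the shoelace formula its area is 12.29.

12.29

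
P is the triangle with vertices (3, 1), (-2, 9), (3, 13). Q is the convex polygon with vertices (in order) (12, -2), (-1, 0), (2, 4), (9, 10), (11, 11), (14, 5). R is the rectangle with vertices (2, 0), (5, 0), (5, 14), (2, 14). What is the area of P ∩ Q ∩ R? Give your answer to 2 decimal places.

2.63

The intersection is the polygon with vertices (3,4.857), (3,1), (2,2.6), (2,4).
By the shoelace formula its area is 2.63.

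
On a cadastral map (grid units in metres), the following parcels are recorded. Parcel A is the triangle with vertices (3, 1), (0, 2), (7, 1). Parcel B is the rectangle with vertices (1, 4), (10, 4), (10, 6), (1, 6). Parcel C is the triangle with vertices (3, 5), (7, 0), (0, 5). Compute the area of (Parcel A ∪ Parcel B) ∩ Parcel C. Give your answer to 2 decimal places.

|Parcel A ∪ Parcel B| = 20.
|(Parcel A ∪ Parcel B) ∩ Parcel C| = 2.47.

2.47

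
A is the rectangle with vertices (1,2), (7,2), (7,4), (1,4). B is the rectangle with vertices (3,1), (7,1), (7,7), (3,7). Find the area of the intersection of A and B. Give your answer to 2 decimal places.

8.00

|A∩B|: x∈[3,7], y∈[2,4] → 4·2 = 8.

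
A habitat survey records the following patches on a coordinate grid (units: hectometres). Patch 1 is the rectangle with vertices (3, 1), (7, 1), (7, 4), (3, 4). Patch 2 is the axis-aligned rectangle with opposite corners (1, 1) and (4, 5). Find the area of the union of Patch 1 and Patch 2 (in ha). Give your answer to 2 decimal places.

21.00

By inclusion–exclusion:
Individual areas: |Patch 1| = 12, |Patch 2| = 12.
|Patch 1∩Patch 2|: x∈[3,4], y∈[1,4] → 1·3 = 3.
|Patch 1 ∪ Patch 2| = 24 − 3 = 21.00.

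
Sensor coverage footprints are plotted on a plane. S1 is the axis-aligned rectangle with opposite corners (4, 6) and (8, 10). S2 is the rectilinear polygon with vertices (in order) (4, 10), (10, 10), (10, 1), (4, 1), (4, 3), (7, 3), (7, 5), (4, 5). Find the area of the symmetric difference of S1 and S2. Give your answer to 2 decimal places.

|S1| = 16, |S2| = 48, |S1∩S2| = 16.
|S1 △ S2| = |S1| + |S2| − 2·|S1∩S2| = 16 + 48 − 32 = 32.00.

32.00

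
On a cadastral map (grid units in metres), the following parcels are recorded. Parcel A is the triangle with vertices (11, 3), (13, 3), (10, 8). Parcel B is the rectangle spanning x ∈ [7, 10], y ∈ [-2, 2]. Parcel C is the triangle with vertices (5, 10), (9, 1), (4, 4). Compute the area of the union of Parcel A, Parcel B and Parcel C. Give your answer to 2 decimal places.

By inclusion–exclusion:
Individual areas: |Parcel A| = 5, |Parcel B| = 12, |Parcel C| = 16.5.
|Parcel A∩Parcel B| = 0.
|Parcel A∩Parcel C| = 0.
|Parcel B∩Parcel C| = 0.6111.
|Parcel A∩Parcel B∩Parcel C| = 0.
|Parcel A ∪ Parcel B ∪ Parcel C| = 33.5 − 0.6111 + 0 = 32.89.

32.89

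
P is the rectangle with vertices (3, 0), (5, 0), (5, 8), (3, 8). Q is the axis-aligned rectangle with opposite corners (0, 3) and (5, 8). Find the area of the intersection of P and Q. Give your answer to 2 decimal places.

10.00

|P∩Q|: x∈[3,5], y∈[3,8] → 2·5 = 10.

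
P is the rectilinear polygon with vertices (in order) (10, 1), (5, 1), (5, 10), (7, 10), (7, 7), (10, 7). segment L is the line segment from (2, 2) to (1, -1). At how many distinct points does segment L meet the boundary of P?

0

The segment lies entirely outside P and never meets its boundary.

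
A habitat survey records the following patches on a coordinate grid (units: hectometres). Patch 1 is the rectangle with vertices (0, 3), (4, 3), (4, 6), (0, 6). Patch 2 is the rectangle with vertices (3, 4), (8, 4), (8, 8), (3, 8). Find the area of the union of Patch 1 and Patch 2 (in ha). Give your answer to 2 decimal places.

By inclusion–exclusion:
Individual areas: |Patch 1| = 12, |Patch 2| = 20.
|Patch 1∩Patch 2|: x∈[3,4], y∈[4,6] → 1·2 = 2.
|Patch 1 ∪ Patch 2| = 32 − 2 = 30.00.

30.00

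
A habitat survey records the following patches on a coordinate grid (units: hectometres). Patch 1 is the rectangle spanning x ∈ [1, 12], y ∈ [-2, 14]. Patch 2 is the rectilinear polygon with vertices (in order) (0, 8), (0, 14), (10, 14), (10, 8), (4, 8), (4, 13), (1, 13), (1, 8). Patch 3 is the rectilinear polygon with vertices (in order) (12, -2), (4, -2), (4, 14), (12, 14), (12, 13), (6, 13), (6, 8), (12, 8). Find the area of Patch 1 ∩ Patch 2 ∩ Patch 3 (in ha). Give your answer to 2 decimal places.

16.00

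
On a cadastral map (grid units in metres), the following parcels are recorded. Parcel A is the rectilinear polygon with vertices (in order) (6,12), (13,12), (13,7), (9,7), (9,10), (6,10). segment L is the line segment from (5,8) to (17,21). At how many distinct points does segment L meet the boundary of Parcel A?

2

The segment meets the boundary at (8.692,12), (6.846,10).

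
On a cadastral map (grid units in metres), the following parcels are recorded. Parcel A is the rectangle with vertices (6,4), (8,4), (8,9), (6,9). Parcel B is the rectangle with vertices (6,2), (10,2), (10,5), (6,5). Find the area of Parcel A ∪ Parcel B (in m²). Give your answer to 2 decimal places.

20.00

By inclusion–exclusion:
Individual areas: |Parcel A| = 10, |Parcel B| = 12.
|Parcel A∩Parcel B|: x∈[6,8], y∈[4,5] → 2·1 = 2.
|Parcel A ∪ Parcel B| = 22 − 2 = 20.00.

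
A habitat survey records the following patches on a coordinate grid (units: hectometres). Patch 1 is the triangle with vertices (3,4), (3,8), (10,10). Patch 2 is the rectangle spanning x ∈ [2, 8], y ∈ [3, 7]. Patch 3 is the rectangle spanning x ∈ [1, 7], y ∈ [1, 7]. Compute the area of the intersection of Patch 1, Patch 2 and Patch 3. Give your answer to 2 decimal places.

5.25

The intersection is the polygon with vertices (6.5,7), (3,4), (3,7).
By the shoelace formula its area is 5.25.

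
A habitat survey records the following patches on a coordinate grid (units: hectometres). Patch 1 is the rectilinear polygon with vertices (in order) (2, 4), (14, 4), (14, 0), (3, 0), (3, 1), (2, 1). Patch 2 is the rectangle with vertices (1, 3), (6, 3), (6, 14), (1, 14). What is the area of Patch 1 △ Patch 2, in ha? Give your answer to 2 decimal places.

|Patch 1| = 47, |Patch 2| = 55, |Patch 1∩Patch 2| = 4.
|Patch 1 △ Patch 2| = |Patch 1| + |Patch 2| − 2·|Patch 1∩Patch 2| = 47 + 55 − 8 = 94.00.

94.00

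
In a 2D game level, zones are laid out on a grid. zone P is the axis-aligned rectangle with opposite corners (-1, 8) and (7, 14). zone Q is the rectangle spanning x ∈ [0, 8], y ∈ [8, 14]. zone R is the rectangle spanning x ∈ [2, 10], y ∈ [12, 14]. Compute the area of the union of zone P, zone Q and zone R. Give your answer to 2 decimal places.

58.00

By inclusion–exclusion:
Individual areas: |zone P| = 48, |zone Q| = 48, |zone R| = 16.
|zone P∩zone Q|: x∈[0,7], y∈[8,14] → 7·6 = 42.
|zone P∩zone R|: x∈[2,7], y∈[12,14] → 5·2 = 10.
|zone Q∩zone R|: x∈[2,8], y∈[12,14] → 6·2 = 12.
|zone P∩zone Q∩zone R| = 10.
|zone P ∪ zone Q ∪ zone R| = 112 − 64 + 10 = 58.00.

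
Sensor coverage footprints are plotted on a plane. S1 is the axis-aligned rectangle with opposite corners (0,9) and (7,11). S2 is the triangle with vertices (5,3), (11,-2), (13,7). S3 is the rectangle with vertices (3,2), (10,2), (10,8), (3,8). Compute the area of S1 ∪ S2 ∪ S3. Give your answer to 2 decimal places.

77.35

By inclusion–exclusion:
Individual areas: |S1| = 14, |S2| = 32, |S3| = 42.
|S1∩S2| = 0.
|S1∩S3| = 0 (no overlap).
|S2∩S3| = 10.65.
|S1∩S2∩S3| = 0.
|S1 ∪ S2 ∪ S3| = 88 − 10.65 + 0 = 77.35.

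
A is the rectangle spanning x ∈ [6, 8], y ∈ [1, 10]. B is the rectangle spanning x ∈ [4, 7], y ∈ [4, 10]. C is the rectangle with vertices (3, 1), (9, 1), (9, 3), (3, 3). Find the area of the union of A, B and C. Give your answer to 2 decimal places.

38.00

By inclusion–exclusion:
Individual areas: |A| = 18, |B| = 18, |C| = 12.
|A∩B|: x∈[6,7], y∈[4,10] → 1·6 = 6.
|A∩C|: x∈[6,8], y∈[1,3] → 2·2 = 4.
|B∩C| = 0 (no overlap).
|A∩B∩C| = 0.
|A ∪ B ∪ C| = 48 − 10 + 0 = 38.00.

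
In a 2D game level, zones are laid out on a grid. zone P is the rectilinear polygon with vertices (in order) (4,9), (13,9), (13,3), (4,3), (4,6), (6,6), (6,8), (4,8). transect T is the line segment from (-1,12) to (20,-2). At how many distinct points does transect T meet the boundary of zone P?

4

The segment meets the boundary at (12.5,3), (5,8), (4,8.667), (6,7.333).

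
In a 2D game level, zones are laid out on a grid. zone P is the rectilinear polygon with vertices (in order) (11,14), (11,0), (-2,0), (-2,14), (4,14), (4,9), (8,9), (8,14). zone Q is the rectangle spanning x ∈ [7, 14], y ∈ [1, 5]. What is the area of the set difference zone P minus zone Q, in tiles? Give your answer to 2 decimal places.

146.00

|zone P| = 162, |zone P∩zone Q| = 16.
|zone P ∖ zone Q| = |zone P| − |zone P∩zone Q| = 162 − 16 = 146.00.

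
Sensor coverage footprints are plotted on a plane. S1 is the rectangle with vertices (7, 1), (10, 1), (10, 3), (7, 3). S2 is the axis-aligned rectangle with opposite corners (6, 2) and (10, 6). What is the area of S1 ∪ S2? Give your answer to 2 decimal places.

By inclusion–exclusion:
Individual areas: |S1| = 6, |S2| = 16.
|S1∩S2|: x∈[7,10], y∈[2,3] → 3·1 = 3.
|S1 ∪ S2| = 22 − 3 = 19.00.

19.00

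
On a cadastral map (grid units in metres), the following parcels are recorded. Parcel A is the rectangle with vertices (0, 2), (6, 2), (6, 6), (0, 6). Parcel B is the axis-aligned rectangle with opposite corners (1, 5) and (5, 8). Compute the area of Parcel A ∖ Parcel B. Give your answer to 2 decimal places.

20.00

|Parcel A∩Parcel B|: x∈[1,5], y∈[5,6] → 4·1 = 4.
|Parcel A| = 24.
|Parcel A ∖ Parcel B| = |Parcel A| − |Parcel A∩Parcel B| = 24 − 4 = 20.00.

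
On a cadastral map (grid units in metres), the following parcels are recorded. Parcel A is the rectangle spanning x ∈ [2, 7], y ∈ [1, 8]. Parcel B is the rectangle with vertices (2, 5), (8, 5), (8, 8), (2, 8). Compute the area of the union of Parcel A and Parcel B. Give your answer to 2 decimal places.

38.00

By inclusion–exclusion:
Individual areas: |Parcel A| = 35, |Parcel B| = 18.
|Parcel A∩Parcel B|: x∈[2,7], y∈[5,8] → 5·3 = 15.
|Parcel A ∪ Parcel B| = 53 − 15 = 38.00.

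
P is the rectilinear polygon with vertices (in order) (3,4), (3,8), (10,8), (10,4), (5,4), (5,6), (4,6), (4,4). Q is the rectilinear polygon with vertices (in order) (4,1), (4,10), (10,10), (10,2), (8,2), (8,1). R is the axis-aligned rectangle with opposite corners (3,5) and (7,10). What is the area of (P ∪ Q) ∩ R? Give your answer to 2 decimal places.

The region (P ∪ Q) ∩ R is the polygon with vertices (4,8), (4,10), (7,10), (7,5), (3,5), (3,8).
By the shoelace formula its area is 18.00.

18.00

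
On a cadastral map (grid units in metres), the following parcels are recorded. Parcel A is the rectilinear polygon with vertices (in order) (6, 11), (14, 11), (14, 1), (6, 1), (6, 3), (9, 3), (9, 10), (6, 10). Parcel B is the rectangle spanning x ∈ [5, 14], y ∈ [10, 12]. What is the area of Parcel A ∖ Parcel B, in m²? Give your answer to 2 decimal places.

51.00

|Parcel A| = 59, |Parcel A∩Parcel B| = 8.
|Parcel A ∖ Parcel B| = |Parcel A| − |Parcel A∩Parcel B| = 59 − 8 = 51.00.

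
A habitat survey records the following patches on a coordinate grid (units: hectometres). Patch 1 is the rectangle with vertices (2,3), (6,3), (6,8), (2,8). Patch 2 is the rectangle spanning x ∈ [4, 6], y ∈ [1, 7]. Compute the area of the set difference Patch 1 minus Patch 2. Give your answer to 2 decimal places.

12.00

|Patch 1∩Patch 2|: x∈[4,6], y∈[3,7] → 2·4 = 8.
|Patch 1| = 20.
|Patch 1 ∖ Patch 2| = |Patch 1| − |Patch 1∩Patch 2| = 20 − 8 = 12.00.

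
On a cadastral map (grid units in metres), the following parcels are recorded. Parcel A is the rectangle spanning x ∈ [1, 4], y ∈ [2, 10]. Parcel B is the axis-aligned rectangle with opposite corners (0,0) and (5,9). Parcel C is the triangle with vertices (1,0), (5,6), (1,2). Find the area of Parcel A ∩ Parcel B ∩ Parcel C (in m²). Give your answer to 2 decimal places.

The intersection is the polygon with vertices (1,2), (4,5), (4,4.5), (2.333,2).
By the shoelace formula its area is 2.42.

2.42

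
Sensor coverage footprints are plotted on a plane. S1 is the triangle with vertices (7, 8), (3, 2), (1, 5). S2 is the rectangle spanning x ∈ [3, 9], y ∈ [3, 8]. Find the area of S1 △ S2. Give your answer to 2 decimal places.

|S1| = 12, |S2| = 30, |S1∩S2| = 7.6667.
|S1 △ S2| = |S1| + |S2| − 2·|S1∩S2| = 12 + 30 − 15.3333 = 26.67.

26.67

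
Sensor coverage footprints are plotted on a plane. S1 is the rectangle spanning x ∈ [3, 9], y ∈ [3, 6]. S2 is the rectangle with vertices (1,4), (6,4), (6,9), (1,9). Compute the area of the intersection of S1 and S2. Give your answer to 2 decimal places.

6.00

|S1∩S2|: x∈[3,6], y∈[4,6] → 3·2 = 6.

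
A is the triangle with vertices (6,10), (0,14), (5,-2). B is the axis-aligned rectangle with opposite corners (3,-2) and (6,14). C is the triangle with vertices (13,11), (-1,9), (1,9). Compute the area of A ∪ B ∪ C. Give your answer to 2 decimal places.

60.41

By inclusion–exclusion:
Individual areas: |A| = 38, |B| = 48, |C| = 2.
|A∩B| = 26.6.
|A∩C| = 0.9916.
|B∩C| = 0.6071.
|A∩B∩C| = 0.606.
|A ∪ B ∪ C| = 88 − 28.1987 + 0.606 = 60.41.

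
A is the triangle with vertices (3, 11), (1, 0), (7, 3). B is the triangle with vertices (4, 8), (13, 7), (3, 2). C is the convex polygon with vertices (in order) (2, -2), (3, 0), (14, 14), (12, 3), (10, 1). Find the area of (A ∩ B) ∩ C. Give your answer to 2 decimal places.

0.30

The region (A ∩ B) ∩ C is the polygon with vertices (5.588,3.294), (6.361,4.278), (6.6,3.8).
By the shoelace formula its area is 0.30.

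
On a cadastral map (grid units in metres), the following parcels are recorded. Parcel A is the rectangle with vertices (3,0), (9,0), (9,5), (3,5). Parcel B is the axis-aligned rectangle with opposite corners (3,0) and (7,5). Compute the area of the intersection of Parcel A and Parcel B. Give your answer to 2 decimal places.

20.00

|Parcel A∩Parcel B|: x∈[3,7], y∈[0,5] → 4·5 = 20.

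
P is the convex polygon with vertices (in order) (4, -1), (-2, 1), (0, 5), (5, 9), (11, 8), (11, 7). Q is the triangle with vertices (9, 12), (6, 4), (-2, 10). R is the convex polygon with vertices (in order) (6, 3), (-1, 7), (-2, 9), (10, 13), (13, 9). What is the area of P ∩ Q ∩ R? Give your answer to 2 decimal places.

14.49

The intersection is the polygon with vertices (7.706,8.549), (6,4), (2.258,6.806), (5,9).
By the shoelace formula its area is 14.49.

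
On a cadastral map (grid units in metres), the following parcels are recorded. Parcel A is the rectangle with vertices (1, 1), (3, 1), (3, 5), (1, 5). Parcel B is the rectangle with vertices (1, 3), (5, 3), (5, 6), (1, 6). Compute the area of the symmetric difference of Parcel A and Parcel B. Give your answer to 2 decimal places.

|Parcel A∩Parcel B|: x∈[1,3], y∈[3,5] → 2·2 = 4.
|Parcel A △ Parcel B| = |Parcel A| + |Parcel B| − 2·|Parcel A∩Parcel B| = 8 + 12 − 8 = 12.00.

12.00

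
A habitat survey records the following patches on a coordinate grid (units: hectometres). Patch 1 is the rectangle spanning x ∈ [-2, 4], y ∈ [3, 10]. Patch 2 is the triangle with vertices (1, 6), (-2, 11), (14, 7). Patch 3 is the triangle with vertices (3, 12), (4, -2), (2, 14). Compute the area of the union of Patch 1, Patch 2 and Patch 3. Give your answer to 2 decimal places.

By inclusion–exclusion:
Individual areas: |Patch 1| = 42, |Patch 2| = 34, |Patch 3| = 6.
|Patch 1∩Patch 2| = 15.9538.
|Patch 1∩Patch 3| = 3.1875.
|Patch 2∩Patch 3| = 1.9357.
|Patch 1∩Patch 2∩Patch 3| = 1.9357.
|Patch 1 ∪ Patch 2 ∪ Patch 3| = 82 − 21.077 + 1.9357 = 62.86.

62.86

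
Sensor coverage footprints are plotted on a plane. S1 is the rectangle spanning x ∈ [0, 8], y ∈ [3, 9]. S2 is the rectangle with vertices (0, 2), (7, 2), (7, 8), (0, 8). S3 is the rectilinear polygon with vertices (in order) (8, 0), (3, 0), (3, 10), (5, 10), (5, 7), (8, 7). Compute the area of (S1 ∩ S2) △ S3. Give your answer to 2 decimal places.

|S1 ∩ S2| = 35.
|(S1 ∩ S2) ∩ S3| = 18.
|(S1 ∩ S2) △ S3| = 35 + 41 − 36 = 40.00.

40.00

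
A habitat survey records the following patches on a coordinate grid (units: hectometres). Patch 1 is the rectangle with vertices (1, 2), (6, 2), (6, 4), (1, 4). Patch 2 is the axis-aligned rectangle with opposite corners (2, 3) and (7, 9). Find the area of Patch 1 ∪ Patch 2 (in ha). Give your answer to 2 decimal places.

By inclusion–exclusion:
Individual areas: |Patch 1| = 10, |Patch 2| = 30.
|Patch 1∩Patch 2|: x∈[2,6], y∈[3,4] → 4·1 = 4.
|Patch 1 ∪ Patch 2| = 40 − 4 = 36.00.

36.00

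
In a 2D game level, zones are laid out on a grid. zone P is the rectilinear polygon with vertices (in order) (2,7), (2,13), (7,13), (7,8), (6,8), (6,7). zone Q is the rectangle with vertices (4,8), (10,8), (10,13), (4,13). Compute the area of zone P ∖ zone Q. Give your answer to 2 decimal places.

14.00

|zone P| = 29, |zone P∩zone Q| = 15.
|zone P ∖ zone Q| = |zone P| − |zone P∩zone Q| = 29 − 15 = 14.00.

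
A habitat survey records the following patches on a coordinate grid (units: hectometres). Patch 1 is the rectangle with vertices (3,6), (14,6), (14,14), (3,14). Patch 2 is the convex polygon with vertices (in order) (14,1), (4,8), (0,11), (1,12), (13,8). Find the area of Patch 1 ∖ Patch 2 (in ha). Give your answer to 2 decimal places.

|Patch 1| = 88, |Patch 1∩Patch 2| = 31.7202.
|Patch 1 ∖ Patch 2| = |Patch 1| − |Patch 1∩Patch 2| = 88 − 31.7202 = 56.28.

56.28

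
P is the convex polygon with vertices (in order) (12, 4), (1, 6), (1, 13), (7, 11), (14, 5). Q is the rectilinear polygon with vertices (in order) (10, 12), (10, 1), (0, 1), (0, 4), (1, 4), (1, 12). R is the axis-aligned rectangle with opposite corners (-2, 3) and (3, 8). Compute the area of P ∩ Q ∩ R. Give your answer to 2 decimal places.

The intersection is the polygon with vertices (1,8), (3,8), (3,5.636), (1,6).
By the shoelace formula its area is 4.36.

4.36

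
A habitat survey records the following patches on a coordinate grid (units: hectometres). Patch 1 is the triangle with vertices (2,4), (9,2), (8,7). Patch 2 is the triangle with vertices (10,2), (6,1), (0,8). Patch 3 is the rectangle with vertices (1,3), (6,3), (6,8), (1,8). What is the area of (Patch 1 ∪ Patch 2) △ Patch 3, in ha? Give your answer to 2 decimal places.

|Patch 1 ∪ Patch 2| = 25.9478.
|(Patch 1 ∪ Patch 2) ∩ Patch 3| = 10.1093.
|(Patch 1 ∪ Patch 2) △ Patch 3| = 25.9478 + 25 − 20.2185 = 30.73.

30.73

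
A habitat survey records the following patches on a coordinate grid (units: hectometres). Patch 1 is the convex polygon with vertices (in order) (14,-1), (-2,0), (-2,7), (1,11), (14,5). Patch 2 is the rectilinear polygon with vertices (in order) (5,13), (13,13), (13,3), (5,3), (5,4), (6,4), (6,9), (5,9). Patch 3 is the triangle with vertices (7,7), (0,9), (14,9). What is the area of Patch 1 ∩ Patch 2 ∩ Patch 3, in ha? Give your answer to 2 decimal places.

2.33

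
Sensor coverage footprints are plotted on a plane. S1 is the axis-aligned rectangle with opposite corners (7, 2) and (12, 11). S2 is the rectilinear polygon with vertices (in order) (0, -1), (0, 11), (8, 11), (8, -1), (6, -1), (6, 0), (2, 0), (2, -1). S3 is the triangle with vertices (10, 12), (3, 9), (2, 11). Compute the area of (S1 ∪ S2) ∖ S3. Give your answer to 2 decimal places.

122.33

|S1 ∪ S2| = 128.
|(S1 ∪ S2) ∩ S3| = 5.6667.
|(S1 ∪ S2) ∖ S3| = 128 − 5.6667 = 122.33.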